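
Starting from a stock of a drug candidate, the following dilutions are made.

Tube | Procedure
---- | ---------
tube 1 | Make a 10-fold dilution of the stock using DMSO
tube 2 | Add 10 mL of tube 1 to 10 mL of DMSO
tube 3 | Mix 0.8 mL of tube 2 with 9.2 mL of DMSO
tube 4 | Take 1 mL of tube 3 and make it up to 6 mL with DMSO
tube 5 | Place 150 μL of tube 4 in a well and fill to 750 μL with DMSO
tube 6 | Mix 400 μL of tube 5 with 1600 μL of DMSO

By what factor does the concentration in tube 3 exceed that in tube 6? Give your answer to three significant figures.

Step 1: 10-fold → factor 10
Step 2: 10 mL + 10 mL = 20 mL total → factor 20/10 = 2
Step 3: 0.8 mL + 9.2 mL = 10 mL total → factor 10/0.8 = 12.5
Step 4: 1 mL brought to 6 mL → factor 6/1 = 6
Step 5: 150 μL brought to 750 μL → factor 750/150 = 5
Step 6: 400 μL + 1600 μL = 2000 μL total → factor 2000/400 = 5
Dilution factor to tube 3 = 250; to tube 6 = 37500
[tube 3]/[tube 6] = (factor to tube 6)/(factor to tube 3) = 37500/250 = 150

150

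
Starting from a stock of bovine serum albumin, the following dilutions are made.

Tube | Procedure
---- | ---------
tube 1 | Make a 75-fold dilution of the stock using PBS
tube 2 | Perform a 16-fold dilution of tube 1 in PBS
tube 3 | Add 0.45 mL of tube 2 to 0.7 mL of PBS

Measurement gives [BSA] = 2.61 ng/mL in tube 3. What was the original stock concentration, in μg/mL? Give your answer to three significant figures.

Step 1: 75-fold → factor 75
Step 2: 16-fold → factor 16
Step 3: 0.45 mL + 0.7 mL = 1.15 mL total → factor 1.15/0.45 = 2.5556
Overall dilution factor = 75 × 16 × 2.5556 = 3066.7
Stock = 2.61 ng/mL × 3066.7 = 8004 ng/mL = 8.00 μg/mL

8.00 μg/mL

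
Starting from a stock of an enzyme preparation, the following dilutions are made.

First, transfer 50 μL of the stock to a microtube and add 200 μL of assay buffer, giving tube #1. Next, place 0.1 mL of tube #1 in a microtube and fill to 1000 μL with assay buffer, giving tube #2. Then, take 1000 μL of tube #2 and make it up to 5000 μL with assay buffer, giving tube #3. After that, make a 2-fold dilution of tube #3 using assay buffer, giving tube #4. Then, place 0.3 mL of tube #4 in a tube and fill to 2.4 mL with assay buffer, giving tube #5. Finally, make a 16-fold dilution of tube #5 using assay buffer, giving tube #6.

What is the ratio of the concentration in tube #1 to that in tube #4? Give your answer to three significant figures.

Step 1: 50 μL + 200 μL = 250 μL total → factor 250/50 = 5
Step 2: 0.1 mL brought to 1000 μL → factor 1/0.1 = 10
Step 3: 1000 μL brought to 5000 μL → factor 5000/1000 = 5
Step 4: 2-fold → factor 2
Dilution factor to tube #1 = 5; to tube #4 = 500
[tube #1]/[tube #4] = (factor to tube #4)/(factor to tube #1) = 500/5 = 100

100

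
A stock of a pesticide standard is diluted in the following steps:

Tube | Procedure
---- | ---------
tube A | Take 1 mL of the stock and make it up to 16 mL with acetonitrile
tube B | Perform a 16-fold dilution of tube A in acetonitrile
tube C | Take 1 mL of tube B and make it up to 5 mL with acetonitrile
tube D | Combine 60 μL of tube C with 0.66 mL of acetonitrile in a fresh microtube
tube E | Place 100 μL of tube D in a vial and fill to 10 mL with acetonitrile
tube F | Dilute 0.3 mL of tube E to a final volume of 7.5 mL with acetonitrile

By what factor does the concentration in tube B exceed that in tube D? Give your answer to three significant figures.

60.0

Step 1: 1 mL brought to 16 mL → factor 16/1 = 16
Step 2: 16-fold → factor 16
Step 3: 1 mL brought to 5 mL → factor 5/1 = 5
Step 4: 60 μL + 0.66 mL = 720 μL total → factor 720/60 = 12
Dilution factor to tube B = 256; to tube D = 15360
[tube B]/[tube D] = (factor to tube D)/(factor to tube B) = 15360/256 = 60.0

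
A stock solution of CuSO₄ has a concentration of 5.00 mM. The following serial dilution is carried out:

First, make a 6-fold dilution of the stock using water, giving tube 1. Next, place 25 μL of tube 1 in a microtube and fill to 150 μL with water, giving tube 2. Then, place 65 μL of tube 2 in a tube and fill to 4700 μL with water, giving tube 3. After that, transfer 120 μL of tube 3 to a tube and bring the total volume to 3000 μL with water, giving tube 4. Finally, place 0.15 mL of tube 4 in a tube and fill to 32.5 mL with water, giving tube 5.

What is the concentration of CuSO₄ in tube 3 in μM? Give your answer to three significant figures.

Step 1: 6-fold → factor 6
Step 2: 25 μL brought to 150 μL → factor 150/25 = 6
Step 3: 65 μL brought to 4700 μL → factor 4700/65 = 72.308
Dilution factor through tube 3 = 6 × 6 × 72.308 = 2603.1
[tube 3] = 5.00 mM / 2603.1 = 0.001921 mM = 1.92 μM

1.92 μM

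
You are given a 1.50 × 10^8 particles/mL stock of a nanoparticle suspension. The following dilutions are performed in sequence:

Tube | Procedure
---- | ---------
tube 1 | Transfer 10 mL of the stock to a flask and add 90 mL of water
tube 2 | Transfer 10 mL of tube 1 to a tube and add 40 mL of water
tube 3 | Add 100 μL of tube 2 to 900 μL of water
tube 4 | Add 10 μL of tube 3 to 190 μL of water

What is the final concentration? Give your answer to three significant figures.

Step 1: 10 mL + 90 mL = 100 mL total → factor 100/10 = 10
Step 2: 10 mL + 40 mL = 50 mL total → factor 50/10 = 5
Step 3: 100 μL + 900 μL = 1000 μL total → factor 1000/100 = 10
Step 4: 10 μL + 190 μL = 200 μL total → factor 200/10 = 20
Overall dilution factor = 10 × 5 × 10 × 20 = 10000
Final = 1.50 × 10^8 particles/mL / 10000 = 1.50 × 10^4 particles/mL

1.50 × 10^4 particles/mL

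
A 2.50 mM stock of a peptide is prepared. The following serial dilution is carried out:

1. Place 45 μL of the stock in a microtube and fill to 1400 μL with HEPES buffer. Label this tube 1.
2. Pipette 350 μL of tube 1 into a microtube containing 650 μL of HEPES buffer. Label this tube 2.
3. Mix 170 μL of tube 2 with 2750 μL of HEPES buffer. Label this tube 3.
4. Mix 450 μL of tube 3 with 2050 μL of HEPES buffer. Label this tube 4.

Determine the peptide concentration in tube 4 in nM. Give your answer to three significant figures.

295 nM

Step 1: 45 μL brought to 1400 μL → factor 1400/45 = 31.111
Step 2: 350 μL + 650 μL = 1000 μL total → factor 1000/350 = 2.8571
Step 3: 170 μL + 2750 μL = 2920 μL total → factor 2920/170 = 17.176
Step 4: 450 μL + 2050 μL = 2500 μL total → factor 2500/450 = 5.5556
Overall dilution factor = 31.111 × 2.8571 × 17.176 × 5.5556 = 8482.2
Final = 2.50 mM / 8482.2 = 0.0002947 mM = 295 nM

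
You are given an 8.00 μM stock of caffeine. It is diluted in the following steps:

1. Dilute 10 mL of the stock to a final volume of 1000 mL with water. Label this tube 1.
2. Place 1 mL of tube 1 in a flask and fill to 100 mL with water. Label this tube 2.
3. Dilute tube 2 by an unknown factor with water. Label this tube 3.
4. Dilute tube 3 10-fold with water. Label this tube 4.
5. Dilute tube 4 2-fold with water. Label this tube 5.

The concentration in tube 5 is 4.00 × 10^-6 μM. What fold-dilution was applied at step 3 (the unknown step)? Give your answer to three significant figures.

10.0-fold

Step 1: 10 mL brought to 1000 mL → factor 1000/10 = 100
Step 2: 1 mL brought to 100 mL → factor 100/1 = 100
Step 3: unknown factor x
Step 4: 10-fold → factor 10
Step 5: 2-fold → factor 2
Product of known-step factors = 2 × 10^5
Overall factor = 8.00 μM / (4.00 × 10^-6 μM) = 2 × 10^6
x = 2 × 10^6 / 2 × 10^5 = 10.0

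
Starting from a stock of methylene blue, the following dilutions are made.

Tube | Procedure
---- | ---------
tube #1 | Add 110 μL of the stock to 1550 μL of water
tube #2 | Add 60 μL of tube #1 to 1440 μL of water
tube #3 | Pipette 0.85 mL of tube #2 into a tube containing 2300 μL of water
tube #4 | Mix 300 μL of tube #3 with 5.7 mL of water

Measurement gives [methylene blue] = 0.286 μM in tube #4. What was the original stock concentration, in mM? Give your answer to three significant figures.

Step 1: 110 μL + 1550 μL = 1660 μL total → factor 1660/110 = 15.091
Step 2: 60 μL + 1440 μL = 1500 μL total → factor 1500/60 = 25
Step 3: 0.85 mL + 2300 μL = 3.15 mL total → factor 3.15/0.85 = 3.7059
Step 4: 300 μL + 5.7 mL = 6000 μL total → factor 6000/300 = 20
Overall dilution factor = 15.091 × 25 × 3.7059 × 20 = 27963
Stock = 0.286 μM × 27963 = 7997 μM = 8.00 mM

8.00 mM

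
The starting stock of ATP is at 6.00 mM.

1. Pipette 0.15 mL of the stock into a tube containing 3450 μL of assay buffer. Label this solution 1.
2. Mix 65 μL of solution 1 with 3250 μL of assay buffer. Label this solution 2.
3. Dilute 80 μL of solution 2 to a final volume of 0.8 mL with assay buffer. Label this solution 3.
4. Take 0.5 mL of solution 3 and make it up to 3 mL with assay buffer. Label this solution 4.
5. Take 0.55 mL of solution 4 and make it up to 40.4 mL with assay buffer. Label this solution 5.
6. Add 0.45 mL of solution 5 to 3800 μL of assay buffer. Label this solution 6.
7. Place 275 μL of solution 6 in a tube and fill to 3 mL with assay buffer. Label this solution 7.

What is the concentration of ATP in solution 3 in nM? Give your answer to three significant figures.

Step 1: 0.15 mL + 3450 μL = 3.6 mL total → factor 3.6/0.15 = 24
Step 2: 65 μL + 3250 μL = 3315 μL total → factor 3315/65 = 51
Step 3: 80 μL brought to 0.8 mL → factor 800/80 = 10
Dilution factor through solution 3 = 24 × 51 × 10 = 12240
[solution 3] = 6.00 mM / 12240 = 0.0004902 mM = 490 nM

490 nM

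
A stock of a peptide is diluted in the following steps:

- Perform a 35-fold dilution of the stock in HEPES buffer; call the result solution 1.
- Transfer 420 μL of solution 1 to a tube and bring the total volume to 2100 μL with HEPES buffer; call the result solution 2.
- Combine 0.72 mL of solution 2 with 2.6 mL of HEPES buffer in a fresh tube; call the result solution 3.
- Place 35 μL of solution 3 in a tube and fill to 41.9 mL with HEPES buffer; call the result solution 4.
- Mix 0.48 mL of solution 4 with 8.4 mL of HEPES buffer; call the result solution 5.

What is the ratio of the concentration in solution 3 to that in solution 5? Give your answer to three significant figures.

2.21 × 10^4

Step 1: 35-fold → factor 35
Step 2: 420 μL brought to 2100 μL → factor 2100/420 = 5
Step 3: 0.72 mL + 2.6 mL = 3.32 mL total → factor 3.32/0.72 = 4.6111
Step 4: 35 μL brought to 41.9 mL → factor 41900/35 = 1197.1
Step 5: 0.48 mL + 8.4 mL = 8.88 mL total → factor 8.88/0.48 = 18.5
Dilution factor to solution 3 = 806.94; to solution 5 = 1.7872 × 10^7
[solution 3]/[solution 5] = (factor to solution 5)/(factor to solution 3) = 1.7872 × 10^7/806.94 = 2.21 × 10^4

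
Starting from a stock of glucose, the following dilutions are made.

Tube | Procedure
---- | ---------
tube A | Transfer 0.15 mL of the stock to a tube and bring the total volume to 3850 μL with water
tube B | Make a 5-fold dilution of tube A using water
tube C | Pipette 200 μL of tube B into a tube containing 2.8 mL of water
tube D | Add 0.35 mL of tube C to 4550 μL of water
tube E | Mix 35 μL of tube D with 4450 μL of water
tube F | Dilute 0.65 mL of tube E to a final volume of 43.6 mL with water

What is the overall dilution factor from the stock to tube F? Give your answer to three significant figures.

Step 1: 0.15 mL brought to 3850 μL → factor 3.85/0.15 = 25.667
Step 2: 5-fold → factor 5
Step 3: 200 μL + 2.8 mL = 3000 μL total → factor 3000/200 = 15
Step 4: 0.35 mL + 4550 μL = 4.9 mL total → factor 4.9/0.35 = 14
Step 5: 35 μL + 4450 μL = 4485 μL total → factor 4485/35 = 128.14
Step 6: 0.65 mL brought to 43.6 mL → factor 43.6/0.65 = 67.077
Overall dilution factor = 25.667 × 5 × 15 × 14 × 128.14 × 67.077 = 2.3165 × 10^8

2.32 × 10^8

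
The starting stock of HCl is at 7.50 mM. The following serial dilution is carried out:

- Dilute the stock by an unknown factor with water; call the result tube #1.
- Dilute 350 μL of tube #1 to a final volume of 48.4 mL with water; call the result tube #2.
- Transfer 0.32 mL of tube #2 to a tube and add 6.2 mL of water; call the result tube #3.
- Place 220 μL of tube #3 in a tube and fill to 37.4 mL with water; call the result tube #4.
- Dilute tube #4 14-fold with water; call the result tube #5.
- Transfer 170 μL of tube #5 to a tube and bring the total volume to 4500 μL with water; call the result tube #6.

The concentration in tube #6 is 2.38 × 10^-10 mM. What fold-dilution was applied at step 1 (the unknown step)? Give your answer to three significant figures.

178-fold

Step 1: unknown factor x
Step 2: 350 μL brought to 48.4 mL → factor 48400/350 = 138.29
Step 3: 0.32 mL + 6.2 mL = 6.52 mL total → factor 6.52/0.32 = 20.375
Step 4: 220 μL brought to 37.4 mL → factor 37400/220 = 170
Step 5: 14-fold → factor 14
Step 6: 170 μL brought to 4500 μL → factor 4500/170 = 26.471
Product of known-step factors = 1.7751 × 10^8
Overall factor = 7.50 mM / (2.38 × 10^-10 mM) = 3.1513 × 10^10
x = 3.1513 × 10^10 / 1.7751 × 10^8 = 178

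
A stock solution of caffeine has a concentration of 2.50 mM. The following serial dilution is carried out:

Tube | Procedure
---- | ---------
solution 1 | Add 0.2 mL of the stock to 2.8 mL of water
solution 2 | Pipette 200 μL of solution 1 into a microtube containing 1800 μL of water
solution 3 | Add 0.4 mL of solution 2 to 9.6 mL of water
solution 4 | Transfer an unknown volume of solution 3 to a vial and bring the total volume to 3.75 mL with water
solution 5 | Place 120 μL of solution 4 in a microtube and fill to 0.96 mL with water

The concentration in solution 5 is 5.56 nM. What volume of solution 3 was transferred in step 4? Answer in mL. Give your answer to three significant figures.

0.250 mL

Step 1: 0.2 mL + 2.8 mL = 3 mL total → factor 3/0.2 = 15
Step 2: 200 μL + 1800 μL = 2000 μL total → factor 2000/200 = 10
Step 3: 0.4 mL + 9.6 mL = 10 mL total → factor 10/0.4 = 25
Step 4: v brought to 3.75 mL → factor = 3.75 mL/v
Step 5: 120 μL brought to 0.96 mL → factor 960/120 = 8
Product of known-step factors = 30000
Overall factor = 2.50 mM / (5.56 nM) = 4.4964 × 10^5
Step-4 factor = 4.4964 × 10^5 / 30000 = 14.988
v = 3.75 mL / 14.988 = 0.250 mL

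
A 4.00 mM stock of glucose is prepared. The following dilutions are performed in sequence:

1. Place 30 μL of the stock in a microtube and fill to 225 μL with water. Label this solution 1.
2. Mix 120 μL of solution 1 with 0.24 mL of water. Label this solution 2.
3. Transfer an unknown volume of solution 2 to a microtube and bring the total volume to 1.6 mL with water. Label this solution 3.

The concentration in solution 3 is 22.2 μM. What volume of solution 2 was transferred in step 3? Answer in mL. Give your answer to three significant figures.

0.200 mL

Step 1: 30 μL brought to 225 μL → factor 225/30 = 7.5
Step 2: 120 μL + 0.24 mL = 360 μL total → factor 360/120 = 3
Step 3: v brought to 1.6 mL → factor = 1.6 mL/v
Product of known-step factors = 22.5
Overall factor = 4.00 mM / (22.2 μM) = 180.18
Step-3 factor = 180.18 / 22.5 = 8.008
v = 1.6 mL / 8.008 = 0.200 mL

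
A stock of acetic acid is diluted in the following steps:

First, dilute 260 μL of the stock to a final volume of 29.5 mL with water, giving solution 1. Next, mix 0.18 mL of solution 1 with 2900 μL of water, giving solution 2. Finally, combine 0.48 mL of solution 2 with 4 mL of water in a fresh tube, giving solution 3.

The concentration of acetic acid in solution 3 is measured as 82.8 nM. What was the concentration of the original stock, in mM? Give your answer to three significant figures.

1.50 mM

Step 1: 260 μL brought to 29.5 mL → factor 29500/260 = 113.46
Step 2: 0.18 mL + 2900 μL = 3.08 mL total → factor 3.08/0.18 = 17.111
Step 3: 0.48 mL + 4 mL = 4.48 mL total → factor 4.48/0.48 = 9.3333
Overall dilution factor = 113.46 × 17.111 × 9.3333 = 18120
Stock = 82.8 nM × 18120 = 1.500 × 10^6 nM = 1.50 mM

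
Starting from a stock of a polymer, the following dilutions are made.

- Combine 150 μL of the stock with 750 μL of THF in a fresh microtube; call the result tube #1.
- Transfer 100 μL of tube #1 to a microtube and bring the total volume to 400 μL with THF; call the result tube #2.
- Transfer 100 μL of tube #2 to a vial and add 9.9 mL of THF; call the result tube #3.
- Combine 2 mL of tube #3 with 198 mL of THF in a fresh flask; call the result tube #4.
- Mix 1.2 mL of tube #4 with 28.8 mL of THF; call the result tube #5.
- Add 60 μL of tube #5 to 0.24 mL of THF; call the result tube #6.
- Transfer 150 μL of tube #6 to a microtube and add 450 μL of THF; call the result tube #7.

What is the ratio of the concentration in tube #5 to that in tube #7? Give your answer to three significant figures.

20.0

Step 1: 150 μL + 750 μL = 900 μL total → factor 900/150 = 6
Step 2: 100 μL brought to 400 μL → factor 400/100 = 4
Step 3: 100 μL + 9.9 mL = 10000 μL total → factor 10000/100 = 100
Step 4: 2 mL + 198 mL = 200 mL total → factor 200/2 = 100
Step 5: 1.2 mL + 28.8 mL = 30 mL total → factor 30/1.2 = 25
Step 6: 60 μL + 0.24 mL = 300 μL total → factor 300/60 = 5
Step 7: 150 μL + 450 μL = 600 μL total → factor 600/150 = 4
Dilution factor to tube #5 = 6 × 10^6; to tube #7 = 1.2 × 10^8
[tube #5]/[tube #7] = (factor to tube #7)/(factor to tube #5) = 1.2 × 10^8/6 × 10^6 = 20.0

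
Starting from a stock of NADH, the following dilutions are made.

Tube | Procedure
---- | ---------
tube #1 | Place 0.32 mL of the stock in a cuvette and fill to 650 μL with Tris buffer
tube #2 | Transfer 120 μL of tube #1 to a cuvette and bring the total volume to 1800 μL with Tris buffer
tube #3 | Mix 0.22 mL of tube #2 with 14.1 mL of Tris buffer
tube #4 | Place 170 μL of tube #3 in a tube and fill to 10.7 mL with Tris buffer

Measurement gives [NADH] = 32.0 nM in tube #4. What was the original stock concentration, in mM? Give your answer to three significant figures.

Step 1: 0.32 mL brought to 650 μL → factor 0.65/0.32 = 2.0312
Step 2: 120 μL brought to 1800 μL → factor 1800/120 = 15
Step 3: 0.22 mL + 14.1 mL = 14.32 mL total → factor 14.32/0.22 = 65.091
Step 4: 170 μL brought to 10.7 mL → factor 10700/170 = 62.941
Overall dilution factor = 2.0312 × 15 × 65.091 × 62.941 = 1.2483 × 10^5
Stock = 32.0 nM × 1.2483 × 10^5 = 3.994 × 10^6 nM = 3.99 mM

3.99 mM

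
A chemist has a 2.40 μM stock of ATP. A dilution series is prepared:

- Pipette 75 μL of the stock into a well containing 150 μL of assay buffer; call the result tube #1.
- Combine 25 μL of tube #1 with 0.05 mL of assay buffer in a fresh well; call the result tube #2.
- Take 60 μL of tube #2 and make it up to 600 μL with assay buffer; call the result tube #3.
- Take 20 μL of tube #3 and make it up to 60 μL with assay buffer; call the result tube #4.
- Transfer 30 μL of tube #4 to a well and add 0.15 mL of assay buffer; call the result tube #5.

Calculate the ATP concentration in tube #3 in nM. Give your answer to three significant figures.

26.7 nM

Step 1: 75 μL + 150 μL = 225 μL total → factor 225/75 = 3
Step 2: 25 μL + 0.05 mL = 75 μL total → factor 75/25 = 3
Step 3: 60 μL brought to 600 μL → factor 600/60 = 10
Dilution factor through tube #3 = 3 × 3 × 10 = 90
[tube #3] = 2.40 μM / 90 = 0.02667 μM = 26.7 nM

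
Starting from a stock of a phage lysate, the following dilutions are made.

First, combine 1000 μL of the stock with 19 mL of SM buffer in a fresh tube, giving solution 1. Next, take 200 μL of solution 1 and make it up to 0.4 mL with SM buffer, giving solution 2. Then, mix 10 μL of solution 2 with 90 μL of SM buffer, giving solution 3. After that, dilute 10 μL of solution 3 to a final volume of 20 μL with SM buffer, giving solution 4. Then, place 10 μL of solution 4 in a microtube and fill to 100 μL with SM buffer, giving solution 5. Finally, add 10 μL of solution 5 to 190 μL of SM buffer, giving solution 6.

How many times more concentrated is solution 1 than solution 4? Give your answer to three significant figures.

Step 1: 1000 μL + 19 mL = 20000 μL total → factor 20000/1000 = 20
Step 2: 200 μL brought to 0.4 mL → factor 400/200 = 2
Step 3: 10 μL + 90 μL = 100 μL total → factor 100/10 = 10
Step 4: 10 μL brought to 20 μL → factor 20/10 = 2
Dilution factor to solution 1 = 20; to solution 4 = 800
[solution 1]/[solution 4] = (factor to solution 4)/(factor to solution 1) = 800/20 = 40.0

40.0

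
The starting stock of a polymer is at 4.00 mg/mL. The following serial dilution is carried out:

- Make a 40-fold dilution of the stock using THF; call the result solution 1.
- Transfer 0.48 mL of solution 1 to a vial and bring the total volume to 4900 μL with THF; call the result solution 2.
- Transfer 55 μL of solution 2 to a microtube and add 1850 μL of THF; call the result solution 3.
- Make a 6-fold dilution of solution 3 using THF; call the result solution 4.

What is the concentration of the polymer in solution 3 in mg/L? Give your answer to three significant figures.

Step 1: 40-fold → factor 40
Step 2: 0.48 mL brought to 4900 μL → factor 4.9/0.48 = 10.208
Step 3: 55 μL + 1850 μL = 1905 μL total → factor 1905/55 = 34.636
Dilution factor through solution 3 = 40 × 10.208 × 34.636 = 14143
[solution 3] = 4.00 mg/mL / 14143 = 0.0002828 mg/mL = 0.283 mg/L

0.283 mg/L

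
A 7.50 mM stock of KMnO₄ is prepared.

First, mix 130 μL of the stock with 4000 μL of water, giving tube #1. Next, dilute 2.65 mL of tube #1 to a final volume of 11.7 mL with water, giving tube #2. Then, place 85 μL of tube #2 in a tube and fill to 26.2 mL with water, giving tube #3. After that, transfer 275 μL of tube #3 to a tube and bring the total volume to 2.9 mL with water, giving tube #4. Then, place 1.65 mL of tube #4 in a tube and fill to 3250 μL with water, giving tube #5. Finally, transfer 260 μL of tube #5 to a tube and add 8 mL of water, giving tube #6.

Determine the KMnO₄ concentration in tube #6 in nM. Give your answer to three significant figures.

Step 1: 130 μL + 4000 μL = 4130 μL total → factor 4130/130 = 31.769
Step 2: 2.65 mL brought to 11.7 mL → factor 11.7/2.65 = 4.4151
Step 3: 85 μL brought to 26.2 mL → factor 26200/85 = 308.24
Step 4: 275 μL brought to 2.9 mL → factor 2900/275 = 10.545
Step 5: 1.65 mL brought to 3250 μL → factor 3.25/1.65 = 1.9697
Step 6: 260 μL + 8 mL = 8260 μL total → factor 8260/260 = 31.769
Overall dilution factor = 31.769 × 4.4151 × 308.24 × 10.545 × 1.9697 × 31.769 = 2.853 × 10^7
Final = 7.50 mM / 2.853 × 10^7 = 2.629 × 10^-7 mM = 0.263 nM

0.263 nM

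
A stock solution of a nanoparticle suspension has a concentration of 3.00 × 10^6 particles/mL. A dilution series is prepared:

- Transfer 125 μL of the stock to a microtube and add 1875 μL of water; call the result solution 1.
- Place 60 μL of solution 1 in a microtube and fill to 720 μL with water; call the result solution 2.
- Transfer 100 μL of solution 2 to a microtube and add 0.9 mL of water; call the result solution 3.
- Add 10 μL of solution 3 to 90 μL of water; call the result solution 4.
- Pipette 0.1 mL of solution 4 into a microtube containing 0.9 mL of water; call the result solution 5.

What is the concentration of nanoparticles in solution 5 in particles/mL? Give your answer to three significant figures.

15.6 particles/mL

Step 1: 125 μL + 1875 μL = 2000 μL total → factor 2000/125 = 16
Step 2: 60 μL brought to 720 μL → factor 720/60 = 12
Step 3: 100 μL + 0.9 mL = 1000 μL total → factor 1000/100 = 10
Step 4: 10 μL + 90 μL = 100 μL total → factor 100/10 = 10
Step 5: 0.1 mL + 0.9 mL = 1 mL total → factor 1/0.1 = 10
Overall dilution factor = 16 × 12 × 10 × 10 × 10 = 1.92 × 10^5
Final = 3.00 × 10^6 particles/mL / 1.92 × 10^5 = 15.6 particles/mL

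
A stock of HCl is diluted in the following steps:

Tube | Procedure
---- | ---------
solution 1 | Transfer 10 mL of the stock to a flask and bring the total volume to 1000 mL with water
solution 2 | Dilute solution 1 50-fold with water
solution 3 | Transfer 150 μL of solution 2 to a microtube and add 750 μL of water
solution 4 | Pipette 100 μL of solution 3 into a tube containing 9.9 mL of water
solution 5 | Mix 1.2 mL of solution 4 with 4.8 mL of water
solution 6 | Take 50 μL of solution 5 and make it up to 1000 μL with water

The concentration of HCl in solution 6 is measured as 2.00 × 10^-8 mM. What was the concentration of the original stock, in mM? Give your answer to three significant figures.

6.00 mM

Step 1: 10 mL brought to 1000 mL → factor 1000/10 = 100
Step 2: 50-fold → factor 50
Step 3: 150 μL + 750 μL = 900 μL total → factor 900/150 = 6
Step 4: 100 μL + 9.9 mL = 10000 μL total → factor 10000/100 = 100
Step 5: 1.2 mL + 4.8 mL = 6 mL total → factor 6/1.2 = 5
Step 6: 50 μL brought to 1000 μL → factor 1000/50 = 20
Overall dilution factor = 100 × 50 × 6 × 100 × 5 × 20 = 3 × 10^8
Stock = 2.00 × 10^-8 mM × 3 × 10^8 = 6.00 mM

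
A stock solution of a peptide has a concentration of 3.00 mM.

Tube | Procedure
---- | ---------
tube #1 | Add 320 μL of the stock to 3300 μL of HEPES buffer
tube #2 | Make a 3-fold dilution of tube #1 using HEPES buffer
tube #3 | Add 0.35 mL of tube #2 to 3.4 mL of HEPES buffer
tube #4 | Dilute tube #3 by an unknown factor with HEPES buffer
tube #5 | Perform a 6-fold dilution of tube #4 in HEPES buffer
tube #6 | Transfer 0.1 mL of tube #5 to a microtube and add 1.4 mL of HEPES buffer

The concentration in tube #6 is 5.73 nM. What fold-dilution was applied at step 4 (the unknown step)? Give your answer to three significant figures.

16.0-fold

Step 1: 320 μL + 3300 μL = 3620 μL total → factor 3620/320 = 11.312
Step 2: 3-fold → factor 3
Step 3: 0.35 mL + 3.4 mL = 3.75 mL total → factor 3.75/0.35 = 10.714
Step 4: unknown factor x
Step 5: 6-fold → factor 6
Step 6: 0.1 mL + 1.4 mL = 1.5 mL total → factor 1.5/0.1 = 15
Product of known-step factors = 32725
Overall factor = 3.00 mM / (5.73 nM) = 5.2356 × 10^5
x = 5.2356 × 10^5 / 32725 = 16.0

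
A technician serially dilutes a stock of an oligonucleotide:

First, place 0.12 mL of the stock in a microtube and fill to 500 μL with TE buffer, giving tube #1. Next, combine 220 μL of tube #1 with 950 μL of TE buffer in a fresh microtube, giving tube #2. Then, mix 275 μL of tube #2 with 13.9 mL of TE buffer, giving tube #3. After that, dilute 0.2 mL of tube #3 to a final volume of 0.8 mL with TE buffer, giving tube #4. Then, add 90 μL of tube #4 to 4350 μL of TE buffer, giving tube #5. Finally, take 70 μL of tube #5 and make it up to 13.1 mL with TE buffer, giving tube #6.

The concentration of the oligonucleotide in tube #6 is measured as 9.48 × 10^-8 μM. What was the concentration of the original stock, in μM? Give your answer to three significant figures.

Step 1: 0.12 mL brought to 500 μL → factor 0.5/0.12 = 4.1667
Step 2: 220 μL + 950 μL = 1170 μL total → factor 1170/220 = 5.3182
Step 3: 275 μL + 13.9 mL = 14175 μL total → factor 14175/275 = 51.545
Step 4: 0.2 mL brought to 0.8 mL → factor 0.8/0.2 = 4
Step 5: 90 μL + 4350 μL = 4440 μL total → factor 4440/90 = 49.333
Step 6: 70 μL brought to 13.1 mL → factor 13100/70 = 187.14
Overall dilution factor = 4.1667 × 5.3182 × 51.545 × 4 × 49.333 × 187.14 = 4.2181 × 10^7
Stock = 9.48 × 10^-8 μM × 4.2181 × 10^7 = 4.00 μM

4.00 μM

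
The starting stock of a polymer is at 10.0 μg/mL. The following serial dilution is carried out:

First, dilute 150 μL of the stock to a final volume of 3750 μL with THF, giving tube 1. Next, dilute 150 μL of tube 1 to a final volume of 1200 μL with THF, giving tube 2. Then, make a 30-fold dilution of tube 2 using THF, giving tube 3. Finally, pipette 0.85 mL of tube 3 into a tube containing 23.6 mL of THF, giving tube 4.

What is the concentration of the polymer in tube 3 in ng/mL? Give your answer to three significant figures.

1.67 ng/mL

Step 1: 150 μL brought to 3750 μL → factor 3750/150 = 25
Step 2: 150 μL brought to 1200 μL → factor 1200/150 = 8
Step 3: 30-fold → factor 30
Dilution factor through tube 3 = 25 × 8 × 30 = 6000
[tube 3] = 10.0 μg/mL / 6000 = 0.001667 μg/mL = 1.67 ng/mL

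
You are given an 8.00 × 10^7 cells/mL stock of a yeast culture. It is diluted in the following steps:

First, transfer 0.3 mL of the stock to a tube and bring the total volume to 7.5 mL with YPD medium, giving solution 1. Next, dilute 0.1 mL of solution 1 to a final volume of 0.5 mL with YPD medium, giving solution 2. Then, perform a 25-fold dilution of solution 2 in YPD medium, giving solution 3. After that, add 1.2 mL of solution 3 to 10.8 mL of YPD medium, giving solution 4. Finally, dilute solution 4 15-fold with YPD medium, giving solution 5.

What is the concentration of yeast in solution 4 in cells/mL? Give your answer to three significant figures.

Step 1: 0.3 mL brought to 7.5 mL → factor 7.5/0.3 = 25
Step 2: 0.1 mL brought to 0.5 mL → factor 0.5/0.1 = 5
Step 3: 25-fold → factor 25
Step 4: 1.2 mL + 10.8 mL = 12 mL total → factor 12/1.2 = 10
Dilution factor through solution 4 = 25 × 5 × 25 × 10 = 31250
[solution 4] = 8.00 × 10^7 cells/mL / 31250 = 2.56 × 10^3 cells/mL

2.56 × 10^3 cells/mL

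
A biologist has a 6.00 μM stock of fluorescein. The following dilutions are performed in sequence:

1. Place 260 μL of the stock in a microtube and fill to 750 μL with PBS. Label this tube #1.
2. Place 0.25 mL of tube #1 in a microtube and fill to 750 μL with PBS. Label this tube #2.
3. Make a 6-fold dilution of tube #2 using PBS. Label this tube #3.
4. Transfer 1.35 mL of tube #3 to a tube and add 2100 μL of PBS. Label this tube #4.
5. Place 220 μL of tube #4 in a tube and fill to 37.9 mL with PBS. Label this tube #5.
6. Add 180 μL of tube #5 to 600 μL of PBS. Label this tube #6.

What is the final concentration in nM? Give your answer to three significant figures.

0.0606 nM

Step 1: 260 μL brought to 750 μL → factor 750/260 = 2.8846
Step 2: 0.25 mL brought to 750 μL → factor 0.75/0.25 = 3
Step 3: 6-fold → factor 6
Step 4: 1.35 mL + 2100 μL = 3.45 mL total → factor 3.45/1.35 = 2.5556
Step 5: 220 μL brought to 37.9 mL → factor 37900/220 = 172.27
Step 6: 180 μL + 600 μL = 780 μL total → factor 780/180 = 4.3333
Overall dilution factor = 2.8846 × 3 × 6 × 2.5556 × 172.27 × 4.3333 = 99057
Final = 6.00 μM / 99057 = 6.057 × 10^-5 μM = 0.0606 nM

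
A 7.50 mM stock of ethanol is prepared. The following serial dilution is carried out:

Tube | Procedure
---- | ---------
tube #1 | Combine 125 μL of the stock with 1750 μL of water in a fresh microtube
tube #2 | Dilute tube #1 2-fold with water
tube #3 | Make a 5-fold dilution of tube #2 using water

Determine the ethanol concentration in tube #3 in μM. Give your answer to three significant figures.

Step 1: 125 μL + 1750 μL = 1875 μL total → factor 1875/125 = 15
Step 2: 2-fold → factor 2
Step 3: 5-fold → factor 5
Overall dilution factor = 15 × 2 × 5 = 150
Final = 7.50 mM / 150 = 0.05000 mM = 50.0 μM

50.0 μM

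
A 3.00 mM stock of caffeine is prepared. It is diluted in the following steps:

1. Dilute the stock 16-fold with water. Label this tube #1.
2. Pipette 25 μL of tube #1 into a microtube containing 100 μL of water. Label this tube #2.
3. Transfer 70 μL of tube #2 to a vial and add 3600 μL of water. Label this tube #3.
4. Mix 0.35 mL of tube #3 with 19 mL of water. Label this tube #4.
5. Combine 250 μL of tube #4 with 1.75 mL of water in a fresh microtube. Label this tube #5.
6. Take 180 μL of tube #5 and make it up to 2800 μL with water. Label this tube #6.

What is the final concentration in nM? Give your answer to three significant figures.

Step 1: 16-fold → factor 16
Step 2: 25 μL + 100 μL = 125 μL total → factor 125/25 = 5
Step 3: 70 μL + 3600 μL = 3670 μL total → factor 3670/70 = 52.429
Step 4: 0.35 mL + 19 mL = 19.35 mL total → factor 19.35/0.35 = 55.286
Step 5: 250 μL + 1.75 mL = 2000 μL total → factor 2000/250 = 8
Step 6: 180 μL brought to 2800 μL → factor 2800/180 = 15.556
Overall dilution factor = 16 × 5 × 52.429 × 55.286 × 8 × 15.556 = 2.8857 × 10^7
Final = 3.00 mM / 2.8857 × 10^7 = 1.040 × 10^-7 mM = 0.104 nM

0.104 nM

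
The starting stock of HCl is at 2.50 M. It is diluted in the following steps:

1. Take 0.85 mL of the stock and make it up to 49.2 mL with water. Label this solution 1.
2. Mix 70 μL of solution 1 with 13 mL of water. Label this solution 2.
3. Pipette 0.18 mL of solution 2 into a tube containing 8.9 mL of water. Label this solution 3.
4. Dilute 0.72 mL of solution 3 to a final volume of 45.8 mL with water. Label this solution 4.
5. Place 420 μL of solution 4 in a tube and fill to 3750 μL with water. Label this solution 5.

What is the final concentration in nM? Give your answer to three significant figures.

Step 1: 0.85 mL brought to 49.2 mL → factor 49.2/0.85 = 57.882
Step 2: 70 μL + 13 mL = 13070 μL total → factor 13070/70 = 186.71
Step 3: 0.18 mL + 8.9 mL = 9.08 mL total → factor 9.08/0.18 = 50.444
Step 4: 0.72 mL brought to 45.8 mL → factor 45.8/0.72 = 63.611
Step 5: 420 μL brought to 3750 μL → factor 3750/420 = 8.9286
Overall dilution factor = 57.882 × 186.71 × 50.444 × 63.611 × 8.9286 = 3.0964 × 10^8
Final = 2.50 M / 3.0964 × 10^8 = 8.074 × 10^-9 M = 8.07 nM

8.07 nM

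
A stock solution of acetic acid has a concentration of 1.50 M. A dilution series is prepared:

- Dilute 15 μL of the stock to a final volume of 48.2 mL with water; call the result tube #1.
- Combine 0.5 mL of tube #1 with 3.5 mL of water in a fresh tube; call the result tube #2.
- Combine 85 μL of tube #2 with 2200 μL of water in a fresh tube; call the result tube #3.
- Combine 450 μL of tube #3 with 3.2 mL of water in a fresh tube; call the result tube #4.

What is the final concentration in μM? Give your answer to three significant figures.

0.268 μM

Step 1: 15 μL brought to 48.2 mL → factor 48200/15 = 3213.3
Step 2: 0.5 mL + 3.5 mL = 4 mL total → factor 4/0.5 = 8
Step 3: 85 μL + 2200 μL = 2285 μL total → factor 2285/85 = 26.882
Step 4: 450 μL + 3.2 mL = 3650 μL total → factor 3650/450 = 8.1111
Overall dilution factor = 3213.3 × 8 × 26.882 × 8.1111 = 5.6052 × 10^6
Final = 1.50 M / 5.6052 × 10^6 = 2.676 × 10^-7 M = 0.268 μM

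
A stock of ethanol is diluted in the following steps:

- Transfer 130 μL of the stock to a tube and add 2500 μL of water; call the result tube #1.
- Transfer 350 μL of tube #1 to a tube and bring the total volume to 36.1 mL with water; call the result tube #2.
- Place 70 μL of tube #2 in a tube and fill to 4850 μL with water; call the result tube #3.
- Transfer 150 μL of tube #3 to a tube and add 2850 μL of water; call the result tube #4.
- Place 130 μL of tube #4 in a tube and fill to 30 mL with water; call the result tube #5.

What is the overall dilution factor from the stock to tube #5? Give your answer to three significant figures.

Step 1: 130 μL + 2500 μL = 2630 μL total → factor 2630/130 = 20.231
Step 2: 350 μL brought to 36.1 mL → factor 36100/350 = 103.14
Step 3: 70 μL brought to 4850 μL → factor 4850/70 = 69.286
Step 4: 150 μL + 2850 μL = 3000 μL total → factor 3000/150 = 20
Step 5: 130 μL brought to 30 mL → factor 30000/130 = 230.77
Overall dilution factor = 20.231 × 103.14 × 69.286 × 20 × 230.77 = 6.6727 × 10^8

6.67 × 10^8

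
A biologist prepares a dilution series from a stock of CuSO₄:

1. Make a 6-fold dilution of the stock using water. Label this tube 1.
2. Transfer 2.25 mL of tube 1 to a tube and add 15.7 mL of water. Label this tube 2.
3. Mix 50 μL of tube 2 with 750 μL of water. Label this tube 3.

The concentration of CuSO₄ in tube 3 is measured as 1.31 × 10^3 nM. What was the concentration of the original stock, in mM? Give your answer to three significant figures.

Step 1: 6-fold → factor 6
Step 2: 2.25 mL + 15.7 mL = 17.95 mL total → factor 17.95/2.25 = 7.9778
Step 3: 50 μL + 750 μL = 800 μL total → factor 800/50 = 16
Overall dilution factor = 6 × 7.9778 × 16 = 765.87
Stock = 1.31 × 10^3 nM × 765.87 = 1.003 × 10^6 nM = 1.00 mM

1.00 mM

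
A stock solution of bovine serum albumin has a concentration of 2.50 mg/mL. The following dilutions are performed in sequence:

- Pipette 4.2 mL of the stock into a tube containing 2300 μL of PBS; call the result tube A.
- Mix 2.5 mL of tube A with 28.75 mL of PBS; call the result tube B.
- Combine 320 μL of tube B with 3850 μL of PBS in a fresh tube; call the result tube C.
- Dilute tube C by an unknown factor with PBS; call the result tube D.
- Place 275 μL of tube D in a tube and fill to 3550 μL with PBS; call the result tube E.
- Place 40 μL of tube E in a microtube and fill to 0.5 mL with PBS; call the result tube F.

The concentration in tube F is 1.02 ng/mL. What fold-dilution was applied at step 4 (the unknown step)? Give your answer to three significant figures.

60.3-fold

Step 1: 4.2 mL + 2300 μL = 6.5 mL total → factor 6.5/4.2 = 1.5476
Step 2: 2.5 mL + 28.75 mL = 31.25 mL total → factor 31.25/2.5 = 12.5
Step 3: 320 μL + 3850 μL = 4170 μL total → factor 4170/320 = 13.031
Step 4: unknown factor x
Step 5: 275 μL brought to 3550 μL → factor 3550/275 = 12.909
Step 6: 40 μL brought to 0.5 mL → factor 500/40 = 12.5
Product of known-step factors = 40679
Overall factor = 2.50 mg/mL / (1.02 ng/mL) = 2.451 × 10^6
x = 2.451 × 10^6 / 40679 = 60.3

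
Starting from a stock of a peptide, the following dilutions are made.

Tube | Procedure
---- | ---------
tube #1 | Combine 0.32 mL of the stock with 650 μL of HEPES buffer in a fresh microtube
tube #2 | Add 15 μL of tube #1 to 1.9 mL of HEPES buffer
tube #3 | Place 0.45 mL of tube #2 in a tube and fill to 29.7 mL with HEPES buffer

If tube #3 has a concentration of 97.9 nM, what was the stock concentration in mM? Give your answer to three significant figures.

2.50 mM

Step 1: 0.32 mL + 650 μL = 0.97 mL total → factor 0.97/0.32 = 3.0312
Step 2: 15 μL + 1.9 mL = 1915 μL total → factor 1915/15 = 127.67
Step 3: 0.45 mL brought to 29.7 mL → factor 29.7/0.45 = 66
Overall dilution factor = 3.0312 × 127.67 × 66 = 25541
Stock = 97.9 nM × 25541 = 2.500 × 10^6 nM = 2.50 mM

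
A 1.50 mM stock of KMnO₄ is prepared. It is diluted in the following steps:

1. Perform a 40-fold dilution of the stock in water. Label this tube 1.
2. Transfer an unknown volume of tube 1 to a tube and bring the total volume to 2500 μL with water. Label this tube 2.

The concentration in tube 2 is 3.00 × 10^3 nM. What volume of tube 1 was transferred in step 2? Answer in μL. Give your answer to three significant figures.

200 μL

Step 1: 40-fold → factor 40
Step 2: v brought to 2500 μL → factor = 2500 μL/v
Product of known-step factors = 40
Overall factor = 1.50 mM / (3.00 × 10^3 nM) = 500
Step-2 factor = 500 / 40 = 12.5
v = 2500 μL / 12.5 = 200 μL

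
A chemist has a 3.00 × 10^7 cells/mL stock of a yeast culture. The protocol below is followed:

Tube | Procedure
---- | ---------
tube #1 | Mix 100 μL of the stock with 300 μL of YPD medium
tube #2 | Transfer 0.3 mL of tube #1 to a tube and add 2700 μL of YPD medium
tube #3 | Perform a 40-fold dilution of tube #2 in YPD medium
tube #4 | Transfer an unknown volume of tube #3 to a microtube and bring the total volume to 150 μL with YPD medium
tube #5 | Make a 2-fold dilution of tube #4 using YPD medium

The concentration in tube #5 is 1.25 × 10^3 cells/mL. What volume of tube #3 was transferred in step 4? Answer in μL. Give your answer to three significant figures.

Step 1: 100 μL + 300 μL = 400 μL total → factor 400/100 = 4
Step 2: 0.3 mL + 2700 μL = 3 mL total → factor 3/0.3 = 10
Step 3: 40-fold → factor 40
Step 4: v brought to 150 μL → factor = 150 μL/v
Step 5: 2-fold → factor 2
Product of known-step factors = 3200
Overall factor = 3.00 × 10^7 cells/mL / (1.25 × 10^3 cells/mL) = 24000
Step-4 factor = 24000 / 3200 = 7.5
v = 150 μL / 7.5 = 20.0 μL

20.0 μL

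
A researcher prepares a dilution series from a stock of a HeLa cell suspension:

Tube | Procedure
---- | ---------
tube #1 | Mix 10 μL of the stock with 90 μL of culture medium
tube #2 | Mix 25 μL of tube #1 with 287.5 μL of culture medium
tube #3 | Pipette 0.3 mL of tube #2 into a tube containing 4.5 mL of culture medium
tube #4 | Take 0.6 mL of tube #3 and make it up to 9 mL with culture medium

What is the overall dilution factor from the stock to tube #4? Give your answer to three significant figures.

3.00 × 10^4

Step 1: 10 μL + 90 μL = 100 μL total → factor 100/10 = 10
Step 2: 25 μL + 287.5 μL = 312.5 μL total → factor 312.5/25 = 12.5
Step 3: 0.3 mL + 4.5 mL = 4.8 mL total → factor 4.8/0.3 = 16
Step 4: 0.6 mL brought to 9 mL → factor 9/0.6 = 15
Overall dilution factor = 10 × 12.5 × 16 × 15 = 30000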